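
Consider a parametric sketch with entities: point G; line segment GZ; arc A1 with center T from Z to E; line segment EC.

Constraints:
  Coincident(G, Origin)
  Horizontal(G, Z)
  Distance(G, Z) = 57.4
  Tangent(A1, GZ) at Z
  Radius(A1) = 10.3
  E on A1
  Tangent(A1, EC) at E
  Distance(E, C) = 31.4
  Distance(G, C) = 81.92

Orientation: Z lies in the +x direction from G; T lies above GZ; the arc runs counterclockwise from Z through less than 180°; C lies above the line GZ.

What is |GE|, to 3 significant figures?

68.2

G is at the origin; GZ is horizontal with |GZ| = 57.4 and Z on the +x side, so Z = (57.4, 0.00). Tangency of A1 to GZ means the radius TZ is perpendicular to GZ, so T = Z + (0, 10.3) = (57.4, 10.3). Since TE ⟂ EC (tangency), |TC| = √(10.3² + 31.4²) = 33.0 regardless of where E sits on A1. So C lies on both circle(G, 81.92) and circle(T, 33.0); the above-GZ intersection is C = (71.3, 40.3). E is the foot of the tangent from C: E = (67.6, 9.08).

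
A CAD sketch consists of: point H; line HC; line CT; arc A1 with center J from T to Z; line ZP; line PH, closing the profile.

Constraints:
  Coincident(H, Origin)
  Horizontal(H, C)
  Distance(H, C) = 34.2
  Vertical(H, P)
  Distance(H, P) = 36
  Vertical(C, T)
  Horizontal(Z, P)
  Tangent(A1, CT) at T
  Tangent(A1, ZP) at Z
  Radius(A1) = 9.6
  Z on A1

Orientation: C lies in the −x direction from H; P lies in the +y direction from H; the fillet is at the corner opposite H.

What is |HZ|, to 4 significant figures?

43.60

The virtual corner opposite H is at (-34.20, 36.00). The tangent condition forces JT to be normal to CT and since A1 is tangent to ZP there, JZ ⟂ ZP, with radius 9.6, so the center J sits 9.6 in from both sides at J = (-24.60, 26.40). That places the tangent points at T = (-34.20, 26.40) on CT and Z = (-24.60, 36.00) on ZP. Then |HZ| = |Z − H| = 43.60.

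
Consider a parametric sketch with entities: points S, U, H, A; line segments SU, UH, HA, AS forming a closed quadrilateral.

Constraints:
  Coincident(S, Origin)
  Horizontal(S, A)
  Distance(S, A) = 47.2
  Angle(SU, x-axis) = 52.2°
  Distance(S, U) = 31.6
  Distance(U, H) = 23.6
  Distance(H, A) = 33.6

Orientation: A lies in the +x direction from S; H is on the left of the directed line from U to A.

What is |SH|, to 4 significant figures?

53.11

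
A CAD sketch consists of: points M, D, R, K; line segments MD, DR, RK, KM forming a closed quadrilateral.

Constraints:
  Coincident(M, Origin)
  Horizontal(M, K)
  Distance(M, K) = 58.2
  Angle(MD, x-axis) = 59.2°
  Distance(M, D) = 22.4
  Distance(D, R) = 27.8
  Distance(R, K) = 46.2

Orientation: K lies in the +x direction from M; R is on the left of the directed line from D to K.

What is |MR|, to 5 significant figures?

49.675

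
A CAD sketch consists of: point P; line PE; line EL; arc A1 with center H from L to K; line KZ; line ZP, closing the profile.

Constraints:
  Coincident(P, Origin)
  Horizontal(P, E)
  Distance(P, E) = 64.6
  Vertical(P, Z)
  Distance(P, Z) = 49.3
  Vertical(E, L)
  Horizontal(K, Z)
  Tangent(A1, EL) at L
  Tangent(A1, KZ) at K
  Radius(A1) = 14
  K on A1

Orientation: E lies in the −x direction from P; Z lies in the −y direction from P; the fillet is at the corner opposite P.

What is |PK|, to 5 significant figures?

70.646

The virtual corner opposite P is at (-64.600, -49.300). A1 meets EL tangentially, so HL is at right angles to EL and since A1 is tangent to KZ there, HK ⟂ KZ, with radius 14.0, so the center H sits 14.0 in from both sides at H = (-50.600, -35.300). That places the tangent points at L = (-64.600, -35.300) on EL and K = (-50.600, -49.300) on KZ. Then |PK| = |K − P| = 70.646.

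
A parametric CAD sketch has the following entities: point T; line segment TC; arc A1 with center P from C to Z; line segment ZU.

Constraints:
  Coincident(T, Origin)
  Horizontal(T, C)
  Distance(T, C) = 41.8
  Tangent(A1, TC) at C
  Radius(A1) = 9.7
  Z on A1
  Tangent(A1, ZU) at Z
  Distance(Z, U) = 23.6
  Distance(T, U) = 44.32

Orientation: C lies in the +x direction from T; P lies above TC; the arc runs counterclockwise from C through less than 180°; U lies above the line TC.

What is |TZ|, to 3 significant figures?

51.1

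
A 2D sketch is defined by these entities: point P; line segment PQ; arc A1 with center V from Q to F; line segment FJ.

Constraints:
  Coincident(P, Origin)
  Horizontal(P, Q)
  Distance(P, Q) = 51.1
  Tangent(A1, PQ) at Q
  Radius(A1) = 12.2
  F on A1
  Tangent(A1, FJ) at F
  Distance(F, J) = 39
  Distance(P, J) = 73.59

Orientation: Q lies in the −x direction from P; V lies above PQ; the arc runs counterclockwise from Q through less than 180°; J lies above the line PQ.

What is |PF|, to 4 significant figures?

42.50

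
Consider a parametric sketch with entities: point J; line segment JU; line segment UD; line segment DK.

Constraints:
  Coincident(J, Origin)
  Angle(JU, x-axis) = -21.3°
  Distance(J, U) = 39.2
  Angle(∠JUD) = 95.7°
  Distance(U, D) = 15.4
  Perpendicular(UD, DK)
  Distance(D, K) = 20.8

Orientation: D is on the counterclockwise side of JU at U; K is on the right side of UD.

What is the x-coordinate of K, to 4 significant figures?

62.05

J is at the origin; JU runs at -21.3° with length 39.2, so U = 39.2·(cos -21.3°, sin -21.3°) = (36.52, -14.24). ∠JUD = 95.7°, so UD runs at -21.3° + (180° − 95.7°) = 63.00° from the x-axis; with |UD| = 15.4, D = U + 15.4·(cos 63.00°, sin 63.00°) = (43.51, -0.5179). UD is perpendicular to DK; with |DK| = 20.8 on the right of UD, K = D + 20.8·(0.8910, -0.4540) = (62.05, -9.961). So K.x = 62.05.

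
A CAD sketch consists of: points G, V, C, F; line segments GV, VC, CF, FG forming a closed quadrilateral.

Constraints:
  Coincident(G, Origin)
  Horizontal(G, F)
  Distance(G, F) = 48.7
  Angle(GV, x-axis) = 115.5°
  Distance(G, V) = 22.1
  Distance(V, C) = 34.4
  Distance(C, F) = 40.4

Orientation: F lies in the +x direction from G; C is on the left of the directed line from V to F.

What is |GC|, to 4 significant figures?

38.74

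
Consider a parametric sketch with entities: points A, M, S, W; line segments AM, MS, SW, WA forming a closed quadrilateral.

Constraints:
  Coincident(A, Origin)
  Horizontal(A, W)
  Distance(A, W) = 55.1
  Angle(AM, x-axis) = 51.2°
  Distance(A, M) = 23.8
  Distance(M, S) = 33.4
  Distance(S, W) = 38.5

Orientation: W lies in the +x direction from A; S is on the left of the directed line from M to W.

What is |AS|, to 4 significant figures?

56.47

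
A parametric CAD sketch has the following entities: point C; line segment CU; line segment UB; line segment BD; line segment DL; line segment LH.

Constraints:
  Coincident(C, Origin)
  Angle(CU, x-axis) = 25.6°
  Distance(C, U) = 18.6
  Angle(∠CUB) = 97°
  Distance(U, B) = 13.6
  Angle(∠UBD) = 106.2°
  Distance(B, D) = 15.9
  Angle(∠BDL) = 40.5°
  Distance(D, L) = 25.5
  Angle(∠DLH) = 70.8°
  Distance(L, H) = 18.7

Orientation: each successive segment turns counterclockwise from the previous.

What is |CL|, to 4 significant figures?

17.22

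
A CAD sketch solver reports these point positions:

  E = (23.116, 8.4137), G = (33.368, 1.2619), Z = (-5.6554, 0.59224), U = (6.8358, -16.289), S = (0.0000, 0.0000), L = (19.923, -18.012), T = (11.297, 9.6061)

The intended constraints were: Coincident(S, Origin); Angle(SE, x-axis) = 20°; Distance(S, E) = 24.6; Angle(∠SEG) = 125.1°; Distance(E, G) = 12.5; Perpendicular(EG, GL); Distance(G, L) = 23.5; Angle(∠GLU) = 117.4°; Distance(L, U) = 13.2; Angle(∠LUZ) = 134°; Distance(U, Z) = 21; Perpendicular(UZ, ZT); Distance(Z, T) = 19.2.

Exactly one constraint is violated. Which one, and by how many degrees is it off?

Perpendicular(UZ, ZT) — off by 8.50°.

S = (0.00, 0.00) ✓; SE at 20.00° ✓; |SE| = 24.60 ✓; ∠SEG = 125.1° ✓; |EG| = 12.50 ✓; ∠(EG, GL) = 90.00° ✓; |GL| = 23.50 ✓; ∠GLU = 117.4° ✓; |LU| = 13.20 ✓; ∠LUZ = 134.0° ✓; |UZ| = 21.00 ✓; ∠(UZ, ZT) = 98.50° ✗; |ZT| = 19.20 ✓.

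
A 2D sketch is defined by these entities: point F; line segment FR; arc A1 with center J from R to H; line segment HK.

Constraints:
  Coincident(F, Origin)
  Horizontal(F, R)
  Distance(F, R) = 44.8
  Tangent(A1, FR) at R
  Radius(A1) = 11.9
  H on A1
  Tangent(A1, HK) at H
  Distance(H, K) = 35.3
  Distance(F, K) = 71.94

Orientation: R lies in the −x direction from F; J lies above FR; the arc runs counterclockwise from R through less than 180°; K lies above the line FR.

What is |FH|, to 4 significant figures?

39.21

Checks: F.y = 0.00, R.y = 0.00 ✓; |JH| = 11.90 ✓; ∠(JH, HK) = 90.00° ✓; |HK| = 35.30 ✓; |FK| = 71.94 ✓.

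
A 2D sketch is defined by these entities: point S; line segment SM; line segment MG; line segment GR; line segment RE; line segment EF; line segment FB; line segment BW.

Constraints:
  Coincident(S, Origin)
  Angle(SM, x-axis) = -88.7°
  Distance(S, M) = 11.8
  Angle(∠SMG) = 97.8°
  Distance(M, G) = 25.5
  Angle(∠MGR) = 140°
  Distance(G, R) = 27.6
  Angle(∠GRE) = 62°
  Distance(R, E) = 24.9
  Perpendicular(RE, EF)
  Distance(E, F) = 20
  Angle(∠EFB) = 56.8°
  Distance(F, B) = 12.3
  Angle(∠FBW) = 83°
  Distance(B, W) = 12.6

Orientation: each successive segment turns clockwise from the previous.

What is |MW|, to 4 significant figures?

33.30

S is at the origin; SM runs at -88.7° with length 11.8, so M = (0.2677, -11.80). ∠SMG = 97.8° gives MG at -170.9° from the x-axis; with |MG| = 25.5, G = (-24.91, -15.83). ∠MGR = 140.0° gives GR at 149.1° from the x-axis; with |GR| = 27.6, R = (-48.59, -1.656). ∠GRE = 62.0° gives RE at 31.10° from the x-axis; with |RE| = 24.9, E = (-27.27, 11.21). RE is perpendicular to EF, so EF runs at -58.90°; with |EF| = 20.0, F = (-16.94, -5.920). ∠EFB = 56.8° gives FB at 177.9° from the x-axis; with |FB| = 12.3, B = (-29.23, -5.469). ∠FBW = 83.0° gives BW at 80.90° from the x-axis; with |BW| = 12.6, W = (-27.24, 6.972). Then |MW| = |W − M| = 33.30.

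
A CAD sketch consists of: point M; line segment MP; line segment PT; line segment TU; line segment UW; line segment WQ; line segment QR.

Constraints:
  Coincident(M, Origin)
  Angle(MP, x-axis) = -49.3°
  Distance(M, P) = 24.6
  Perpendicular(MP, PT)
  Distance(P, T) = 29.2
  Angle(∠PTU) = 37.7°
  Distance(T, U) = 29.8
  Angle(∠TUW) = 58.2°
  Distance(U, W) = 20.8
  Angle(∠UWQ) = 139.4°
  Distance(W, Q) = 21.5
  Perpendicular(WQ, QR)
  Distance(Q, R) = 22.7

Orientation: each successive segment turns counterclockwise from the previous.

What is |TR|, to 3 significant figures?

8.89

M is at the origin; MP runs at -49.3° with length 24.6, so P = (16.0, -18.7). The perpendicularity gives PT at right angles to MP, so PT runs at 40.7°; with |PT| = 29.2, T = (38.2, 0.391). ∠PTU = 37.7° gives TU at -177° from the x-axis; with |TU| = 29.8, U = (8.42, -1.17). ∠TUW = 58.2° gives UW at -55.2° from the x-axis; with |UW| = 20.8, W = (20.3, -18.2). ∠UWQ = 139.4° gives WQ at -14.6° from the x-axis; with |WQ| = 21.5, Q = (41.1, -23.7). The perpendicularity gives QR at right angles to WQ, so QR runs at 75.4°; with |QR| = 22.7, R = (46.8, -1.70). Then |TR| = |R − T| = 8.89.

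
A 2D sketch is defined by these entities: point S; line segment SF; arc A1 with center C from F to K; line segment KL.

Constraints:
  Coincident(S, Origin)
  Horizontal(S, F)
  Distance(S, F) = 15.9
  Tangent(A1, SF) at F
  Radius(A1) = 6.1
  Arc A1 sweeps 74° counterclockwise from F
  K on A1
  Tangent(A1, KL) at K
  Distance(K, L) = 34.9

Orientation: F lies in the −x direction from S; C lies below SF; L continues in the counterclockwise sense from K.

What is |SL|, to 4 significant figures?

49.26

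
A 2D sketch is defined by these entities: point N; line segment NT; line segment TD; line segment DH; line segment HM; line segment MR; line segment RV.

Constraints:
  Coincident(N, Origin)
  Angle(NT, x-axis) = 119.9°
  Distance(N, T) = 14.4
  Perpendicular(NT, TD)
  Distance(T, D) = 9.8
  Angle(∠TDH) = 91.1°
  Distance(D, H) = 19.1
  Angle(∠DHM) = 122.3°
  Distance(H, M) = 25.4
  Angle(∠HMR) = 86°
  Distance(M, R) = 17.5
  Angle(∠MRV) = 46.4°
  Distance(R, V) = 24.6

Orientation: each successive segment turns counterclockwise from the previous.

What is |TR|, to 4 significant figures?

26.52

N is at the origin; NT runs at 119.9° with length 14.4, so T = (-7.178, 12.48). NT ⟂ TD, so TD runs at -150.1°; with |TD| = 9.8, D = (-15.67, 7.598). ∠TDH = 91.1° gives DH at -61.20° from the x-axis; with |DH| = 19.1, H = (-6.472, -9.139). ∠DHM = 122.3° gives HM at -3.500° from the x-axis; with |HM| = 25.4, M = (18.88, -10.69). ∠HMR = 86.0° gives MR at 90.50° from the x-axis; with |MR| = 17.5, R = (18.73, 6.809). Then |TR| = |R − T| = 26.52.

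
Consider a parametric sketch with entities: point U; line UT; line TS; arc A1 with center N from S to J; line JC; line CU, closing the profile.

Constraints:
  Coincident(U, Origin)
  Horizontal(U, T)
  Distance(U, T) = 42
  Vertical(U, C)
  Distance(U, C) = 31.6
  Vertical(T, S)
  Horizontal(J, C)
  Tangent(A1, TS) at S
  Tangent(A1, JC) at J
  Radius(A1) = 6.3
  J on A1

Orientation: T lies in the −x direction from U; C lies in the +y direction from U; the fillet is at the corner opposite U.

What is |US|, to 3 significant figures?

49.0

U is at the origin; U and T share the same y with |UT| = 42.0 and T on the −x side, so T = (-42.0, 0.00). UC is vertical with |UC| = 31.6 and C on the +y side, so C = (0.00, 31.6). The virtual corner opposite U is at (-42.0, 31.6). A1 meets TS tangentially, so NS is at right angles to TS and tangency of A1 to JC means the radius NJ is perpendicular to JC, with radius 6.3, so the center N sits 6.3 in from both sides at N = (-35.7, 25.3). That places the tangent points at S = (-42.0, 25.3) on TS and J = (-35.7, 31.6) on JC. Then |US| = |S − U| = 49.0.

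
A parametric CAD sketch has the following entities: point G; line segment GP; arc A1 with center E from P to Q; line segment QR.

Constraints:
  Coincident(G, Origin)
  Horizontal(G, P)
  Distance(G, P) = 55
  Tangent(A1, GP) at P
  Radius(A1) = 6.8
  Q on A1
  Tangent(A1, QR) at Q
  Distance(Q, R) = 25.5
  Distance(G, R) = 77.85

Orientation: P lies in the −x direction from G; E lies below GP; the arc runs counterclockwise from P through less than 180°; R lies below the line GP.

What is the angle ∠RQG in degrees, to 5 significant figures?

122.87°

Checks: |EP| = 6.800 ✓; |EQ| = 6.800 ✓; ∠(EQ, QR) = 90.00° ✓; |QR| = 25.50 ✓; |GR| = 77.85 ✓.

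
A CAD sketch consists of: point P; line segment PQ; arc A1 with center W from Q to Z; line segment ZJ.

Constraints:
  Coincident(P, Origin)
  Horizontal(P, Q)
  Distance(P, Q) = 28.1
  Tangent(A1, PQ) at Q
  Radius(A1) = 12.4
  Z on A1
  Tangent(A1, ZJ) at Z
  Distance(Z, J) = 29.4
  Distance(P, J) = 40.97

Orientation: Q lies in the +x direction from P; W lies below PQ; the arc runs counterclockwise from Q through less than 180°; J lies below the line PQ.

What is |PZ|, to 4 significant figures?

18.97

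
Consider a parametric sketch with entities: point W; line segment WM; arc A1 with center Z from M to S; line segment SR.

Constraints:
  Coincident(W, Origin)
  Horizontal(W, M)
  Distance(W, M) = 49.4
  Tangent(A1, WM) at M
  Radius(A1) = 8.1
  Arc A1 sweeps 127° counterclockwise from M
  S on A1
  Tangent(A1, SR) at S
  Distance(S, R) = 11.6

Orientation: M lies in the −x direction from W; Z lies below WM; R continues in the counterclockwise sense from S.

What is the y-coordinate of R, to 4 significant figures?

-22.24

On A1, M sits at bearing 90° from Z; a 127° counterclockwise sweep puts S at bearing 217°, so S = Z + 8.1·(cos 217°, sin 217°) = (-55.87, -12.97). Since A1 is tangent to SR there, ZS ⟂ SR, so SR runs along (−sin 217°, cos 217°); with |SR| = 11.6, R = (-48.89, -22.24). So R.y = -22.24.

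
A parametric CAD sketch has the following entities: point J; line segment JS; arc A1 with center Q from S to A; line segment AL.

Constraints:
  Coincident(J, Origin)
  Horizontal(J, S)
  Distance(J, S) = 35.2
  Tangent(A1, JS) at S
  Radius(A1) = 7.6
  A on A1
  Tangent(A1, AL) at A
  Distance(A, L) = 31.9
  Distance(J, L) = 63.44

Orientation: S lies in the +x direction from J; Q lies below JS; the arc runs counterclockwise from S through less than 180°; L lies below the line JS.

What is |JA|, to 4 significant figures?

32.60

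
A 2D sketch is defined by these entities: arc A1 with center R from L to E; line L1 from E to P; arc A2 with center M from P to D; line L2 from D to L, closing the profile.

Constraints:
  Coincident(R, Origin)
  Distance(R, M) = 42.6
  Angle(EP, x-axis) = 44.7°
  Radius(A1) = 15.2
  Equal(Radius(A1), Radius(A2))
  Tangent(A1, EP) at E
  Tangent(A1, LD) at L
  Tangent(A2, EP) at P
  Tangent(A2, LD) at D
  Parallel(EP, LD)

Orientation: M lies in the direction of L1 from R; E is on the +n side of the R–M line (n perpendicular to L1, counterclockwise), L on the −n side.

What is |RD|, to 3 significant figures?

45.2

Tangency of A1 to both parallel lines with radius 15.2 puts E and L at R ± 15.2·n: E = (-10.7, 10.8), L = (10.7, -10.8). Equal radii place P and D the same way about M: P = M + 15.2·n = (19.6, 40.8), D = M − 15.2·n = (41.0, 19.2). Then |RD| = |D − R| = 45.2.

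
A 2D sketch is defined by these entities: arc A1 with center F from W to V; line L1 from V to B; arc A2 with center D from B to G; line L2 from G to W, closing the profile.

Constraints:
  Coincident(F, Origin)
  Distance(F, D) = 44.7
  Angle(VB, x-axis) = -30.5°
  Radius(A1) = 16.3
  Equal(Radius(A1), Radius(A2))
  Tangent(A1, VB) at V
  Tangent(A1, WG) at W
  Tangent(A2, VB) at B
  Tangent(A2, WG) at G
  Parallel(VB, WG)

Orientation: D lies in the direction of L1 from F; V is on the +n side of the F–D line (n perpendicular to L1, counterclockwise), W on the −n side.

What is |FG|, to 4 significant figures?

47.58

The slot axis is L1's direction at -30.5°, so u = (cos -30.5°, sin -30.5°) = (0.8616, -0.5075) and n = (−sin -30.5°, cos -30.5°) = (0.5075, 0.8616). F is at the origin and D lies 44.7 along u from F, so D = 44.7·u = (38.51, -22.69). Tangency of A1 to both parallel lines with radius 16.3 puts V and W at F ± 16.3·n: V = (8.273, 14.04), W = (-8.273, -14.04). Equal radii place B and G the same way about D: B = D + 16.3·n = (46.79, -8.642), G = D − 16.3·n = (30.24, -36.73). Then |FG| = |G − F| = 47.58.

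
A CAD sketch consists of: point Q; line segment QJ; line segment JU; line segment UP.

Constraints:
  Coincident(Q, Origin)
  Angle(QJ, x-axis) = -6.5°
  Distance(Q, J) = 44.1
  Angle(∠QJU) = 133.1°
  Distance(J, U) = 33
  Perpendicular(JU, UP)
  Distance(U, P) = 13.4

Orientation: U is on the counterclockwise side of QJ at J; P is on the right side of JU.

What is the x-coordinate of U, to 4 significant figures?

68.95

Q is at the origin; QJ runs at -6.5° with length 44.1, so J = 44.1·(cos -6.5°, sin -6.5°) = (43.82, -4.992). ∠QJU = 133.1°, so JU runs at -6.5° + (180° − 133.1°) = 40.40° from the x-axis; with |JU| = 33.0, U = J + 33.0·(cos 40.40°, sin 40.40°) = (68.95, 16.40). So U.x = 68.95.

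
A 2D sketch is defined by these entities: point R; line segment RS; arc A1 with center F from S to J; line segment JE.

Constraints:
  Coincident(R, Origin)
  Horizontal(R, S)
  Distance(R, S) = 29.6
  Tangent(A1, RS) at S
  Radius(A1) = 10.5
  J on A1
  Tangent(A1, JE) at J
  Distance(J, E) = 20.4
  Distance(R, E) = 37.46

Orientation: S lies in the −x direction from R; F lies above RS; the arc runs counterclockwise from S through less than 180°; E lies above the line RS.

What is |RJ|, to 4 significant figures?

22.11

Checks: |FJ| = 10.50 ✓; ∠(FJ, JE) = 90.00° ✓; |JE| = 20.40 ✓; |RE| = 37.46 ✓.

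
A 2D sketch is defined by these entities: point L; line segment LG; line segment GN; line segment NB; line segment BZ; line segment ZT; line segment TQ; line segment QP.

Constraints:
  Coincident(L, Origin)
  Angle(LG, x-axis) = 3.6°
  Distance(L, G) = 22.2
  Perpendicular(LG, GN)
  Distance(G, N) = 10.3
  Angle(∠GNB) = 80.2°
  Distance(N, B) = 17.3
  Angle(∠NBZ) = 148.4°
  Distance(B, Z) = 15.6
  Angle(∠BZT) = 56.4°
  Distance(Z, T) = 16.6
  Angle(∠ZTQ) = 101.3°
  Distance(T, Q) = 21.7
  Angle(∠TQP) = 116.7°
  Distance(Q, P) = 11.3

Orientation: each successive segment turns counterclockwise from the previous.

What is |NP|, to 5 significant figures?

14.741

L is at the origin; LG runs at 3.6° with length 22.2, so G = (22.156, 1.3939). The perpendicularity gives GN at right angles to LG, so GN runs at 93.600°; with |GN| = 10.3, N = (21.509, 11.674). ∠GNB = 80.2° gives NB at -166.60° from the x-axis; with |NB| = 17.3, B = (4.6804, 7.6644). ∠NBZ = 148.4° gives BZ at -135.00° from the x-axis; with |BZ| = 15.6, Z = (-6.3504, -3.3665). ∠BZT = 56.4° gives ZT at -11.400° from the x-axis; with |ZT| = 16.6, T = (9.9221, -6.6476). ∠ZTQ = 101.3° gives TQ at 67.300° from the x-axis; with |TQ| = 21.7, Q = (18.296, 13.371). ∠TQP = 116.7° gives QP at 130.60° from the x-axis; with |QP| = 11.3, P = (10.942, 21.951). Then |NP| = |P − N| = 14.741.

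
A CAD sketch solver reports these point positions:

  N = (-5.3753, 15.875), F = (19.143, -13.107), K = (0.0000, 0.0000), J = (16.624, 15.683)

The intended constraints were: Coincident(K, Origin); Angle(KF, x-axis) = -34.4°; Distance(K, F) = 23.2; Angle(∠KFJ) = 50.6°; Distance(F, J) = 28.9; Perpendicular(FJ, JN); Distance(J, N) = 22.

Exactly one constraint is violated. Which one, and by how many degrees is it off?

Perpendicular(FJ, JN) — off by 5.50°.

K = (0.00, 0.00) ✓; KF at -34.40° ✓; |KF| = 23.20 ✓; ∠KFJ = 50.60° ✓; |FJ| = 28.90 ✓; ∠(FJ, JN) = 84.50° ✗; |JN| = 22.00 ✓.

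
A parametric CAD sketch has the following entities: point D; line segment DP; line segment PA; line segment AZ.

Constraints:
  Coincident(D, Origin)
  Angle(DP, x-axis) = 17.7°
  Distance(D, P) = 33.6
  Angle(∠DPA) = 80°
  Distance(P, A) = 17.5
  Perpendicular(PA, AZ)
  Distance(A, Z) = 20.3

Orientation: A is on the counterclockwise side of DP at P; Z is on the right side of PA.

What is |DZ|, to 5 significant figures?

54.649

D is at the origin; DP runs at 17.7° with length 33.6, so P = 33.6·(cos 17.7°, sin 17.7°) = (32.009, 10.216). ∠DPA = 80.0°, so PA runs at 17.7° + (180° − 80.0°) = 117.70° from the x-axis; with |PA| = 17.5, A = P + 17.5·(cos 117.70°, sin 117.70°) = (23.875, 25.710). PA is perpendicular to AZ; with |AZ| = 20.3 on the right of PA, Z = A + 20.3·(0.88539, 0.46484) = (41.848, 35.146). Then |DZ| = |Z − D| = 54.649.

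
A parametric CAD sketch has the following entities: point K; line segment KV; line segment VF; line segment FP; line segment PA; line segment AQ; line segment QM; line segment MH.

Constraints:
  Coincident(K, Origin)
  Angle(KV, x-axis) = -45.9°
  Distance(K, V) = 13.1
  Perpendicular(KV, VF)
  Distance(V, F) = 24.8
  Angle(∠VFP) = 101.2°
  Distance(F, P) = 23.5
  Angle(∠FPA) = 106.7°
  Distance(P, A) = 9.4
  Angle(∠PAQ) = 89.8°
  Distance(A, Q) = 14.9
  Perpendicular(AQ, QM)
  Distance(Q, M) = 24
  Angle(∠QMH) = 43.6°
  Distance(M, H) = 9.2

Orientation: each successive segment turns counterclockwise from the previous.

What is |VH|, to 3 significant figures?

34.5

K is at the origin; KV runs at -45.9° with length 13.1, so V = (9.12, -9.41). The perpendicularity gives VF at right angles to KV, so VF runs at 44.1°; with |VF| = 24.8, F = (26.9, 7.85). ∠VFP = 101.2° gives FP at 123° from the x-axis; with |FP| = 23.5, P = (14.2, 27.6). ∠FPA = 106.7° gives PA at -164° from the x-axis; with |PA| = 9.4, A = (5.13, 25.0). ∠PAQ = 89.8° gives AQ at -73.6° from the x-axis; with |AQ| = 14.9, Q = (9.34, 10.7). AQ ⟂ QM, so QM runs at 16.4°; with |QM| = 24.0, M = (32.4, 17.4). ∠QMH = 43.6° gives MH at 153° from the x-axis; with |MH| = 9.2, H = (24.2, 21.6). Then |VH| = |H − V| = 34.5.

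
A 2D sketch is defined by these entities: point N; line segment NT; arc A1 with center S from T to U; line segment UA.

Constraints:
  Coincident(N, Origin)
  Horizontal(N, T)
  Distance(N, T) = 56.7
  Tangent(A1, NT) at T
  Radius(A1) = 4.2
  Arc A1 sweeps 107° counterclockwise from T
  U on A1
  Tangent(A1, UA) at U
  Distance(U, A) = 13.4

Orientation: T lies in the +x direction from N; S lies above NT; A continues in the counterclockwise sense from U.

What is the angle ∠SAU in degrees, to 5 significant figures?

17.403°

N is at the origin; N and T share the same y with |NT| = 56.7 and T on the +x side, so T = (56.700, 0.0000). Since A1 is tangent to NT there, ST ⟂ NT, so S = T + (0, 4.2) = (56.700, 4.2000). On A1, T sits at bearing -90° from S; a 107° counterclockwise sweep puts U at bearing 17°, so U = S + 4.2·(cos 17°, sin 17°) = (60.716, 5.4280). Tangency of A1 to UA means the radius SU is perpendicular to UA, so UA runs along (−sin 17°, cos 17°); with |UA| = 13.4, A = (56.799, 18.242). Then cos ∠SAU = AS·AU / (|AS||AU|), giving 17.403°.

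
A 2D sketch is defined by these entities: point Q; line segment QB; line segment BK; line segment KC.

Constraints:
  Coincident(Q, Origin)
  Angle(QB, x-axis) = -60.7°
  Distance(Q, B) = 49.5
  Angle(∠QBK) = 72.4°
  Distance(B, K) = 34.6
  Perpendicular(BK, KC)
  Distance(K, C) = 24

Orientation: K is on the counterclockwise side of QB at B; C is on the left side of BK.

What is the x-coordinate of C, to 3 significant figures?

30.3

∠QBK = 72.4°, so BK runs at -60.7° + (180° − 72.4°) = 46.9° from the x-axis; with |BK| = 34.6, K = B + 34.6·(cos 46.9°, sin 46.9°) = (47.9, -17.9). BK is perpendicular to KC; with |KC| = 24.0 on the left of BK, C = K + 24.0·(-0.730, 0.683) = (30.3, -1.51). So C.x = 30.3.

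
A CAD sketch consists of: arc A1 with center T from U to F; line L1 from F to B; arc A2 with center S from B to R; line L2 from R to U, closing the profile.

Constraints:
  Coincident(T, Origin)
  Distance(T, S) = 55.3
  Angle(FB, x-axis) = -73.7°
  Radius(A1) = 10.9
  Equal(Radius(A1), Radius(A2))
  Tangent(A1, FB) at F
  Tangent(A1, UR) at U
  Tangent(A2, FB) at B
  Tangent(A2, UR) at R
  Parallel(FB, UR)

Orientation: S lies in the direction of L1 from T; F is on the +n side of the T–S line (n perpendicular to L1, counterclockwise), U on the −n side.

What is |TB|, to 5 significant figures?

56.364

Tangency of A1 to both parallel lines with radius 10.9 puts F and U at T ± 10.9·n: F = (10.462, 3.0593), U = (-10.462, -3.0593). Equal radii place B and R the same way about S: B = S + 10.9·n = (25.983, -50.018), R = S − 10.9·n = (5.0590, -56.136). Then |TB| = |B − T| = 56.364.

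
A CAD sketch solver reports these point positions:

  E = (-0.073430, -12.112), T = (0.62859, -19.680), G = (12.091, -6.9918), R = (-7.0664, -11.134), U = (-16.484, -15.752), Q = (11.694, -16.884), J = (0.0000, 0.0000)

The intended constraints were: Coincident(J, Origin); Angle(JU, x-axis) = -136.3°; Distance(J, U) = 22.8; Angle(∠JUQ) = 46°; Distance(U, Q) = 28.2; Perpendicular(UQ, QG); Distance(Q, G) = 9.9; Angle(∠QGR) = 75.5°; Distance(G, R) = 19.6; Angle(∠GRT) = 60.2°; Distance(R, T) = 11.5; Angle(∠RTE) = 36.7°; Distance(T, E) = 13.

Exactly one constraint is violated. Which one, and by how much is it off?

Distance(T, E) = 13 — off by 5.40.

J = (0.00, 0.00) ✓; JU at -136.3° ✓; |JU| = 22.80 ✓; ∠JUQ = 46.00° ✓; |UQ| = 28.20 ✓; ∠(UQ, QG) = 90.00° ✓; |QG| = 9.900 ✓; ∠QGR = 75.50° ✓; |GR| = 19.60 ✓; ∠GRT = 60.20° ✓; |RT| = 11.50 ✓; ∠RTE = 36.70° ✓; |TE| = 7.600 ✗.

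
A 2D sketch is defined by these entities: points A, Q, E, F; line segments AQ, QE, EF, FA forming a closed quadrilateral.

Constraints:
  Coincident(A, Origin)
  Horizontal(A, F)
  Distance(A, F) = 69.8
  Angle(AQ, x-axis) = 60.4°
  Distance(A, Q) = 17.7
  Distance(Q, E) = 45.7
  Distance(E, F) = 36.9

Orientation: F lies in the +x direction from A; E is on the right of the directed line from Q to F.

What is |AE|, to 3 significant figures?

43.0

Checks: |QE| = 45.70 ✓; |EF| = 36.90 ✓.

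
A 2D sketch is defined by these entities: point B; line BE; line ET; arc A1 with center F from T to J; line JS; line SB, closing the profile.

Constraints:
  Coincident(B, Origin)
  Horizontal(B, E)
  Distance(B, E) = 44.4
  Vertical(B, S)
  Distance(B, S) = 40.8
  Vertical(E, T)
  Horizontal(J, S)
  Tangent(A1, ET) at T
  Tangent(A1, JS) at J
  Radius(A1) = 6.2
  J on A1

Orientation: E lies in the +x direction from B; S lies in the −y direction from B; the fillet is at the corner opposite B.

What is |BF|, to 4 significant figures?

51.54

BS is vertical with |BS| = 40.8 and S on the −y side, so S = (0.000, -40.80). The virtual corner opposite B is at (44.40, -40.80). The tangent condition forces FT to be normal to ET and A1 meets JS tangentially, so FJ is at right angles to JS, with radius 6.2, so the center F sits 6.2 in from both sides at F = (38.20, -34.60). Then |BF| = |F − B| = 51.54.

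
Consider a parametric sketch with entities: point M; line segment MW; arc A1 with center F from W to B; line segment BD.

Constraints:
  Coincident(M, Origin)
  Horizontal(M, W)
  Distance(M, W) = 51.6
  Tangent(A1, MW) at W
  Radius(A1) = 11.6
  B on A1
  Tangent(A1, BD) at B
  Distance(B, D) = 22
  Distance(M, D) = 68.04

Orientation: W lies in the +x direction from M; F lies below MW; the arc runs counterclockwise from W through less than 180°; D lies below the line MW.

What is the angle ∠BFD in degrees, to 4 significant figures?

62.20°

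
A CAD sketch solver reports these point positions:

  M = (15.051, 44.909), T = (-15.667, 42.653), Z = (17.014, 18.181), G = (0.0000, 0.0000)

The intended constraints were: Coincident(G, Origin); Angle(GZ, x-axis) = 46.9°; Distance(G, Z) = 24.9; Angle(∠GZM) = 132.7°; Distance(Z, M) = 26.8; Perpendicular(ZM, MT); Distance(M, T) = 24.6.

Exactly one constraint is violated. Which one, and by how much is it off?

Distance(M, T) = 24.6 — off by 6.20.

G = (0.00, 0.00) ✓; GZ at 46.90° ✓; |GZ| = 24.90 ✓; ∠GZM = 132.7° ✓; |ZM| = 26.80 ✓; ∠(ZM, MT) = 90.00° ✓; |MT| = 30.80 ✗.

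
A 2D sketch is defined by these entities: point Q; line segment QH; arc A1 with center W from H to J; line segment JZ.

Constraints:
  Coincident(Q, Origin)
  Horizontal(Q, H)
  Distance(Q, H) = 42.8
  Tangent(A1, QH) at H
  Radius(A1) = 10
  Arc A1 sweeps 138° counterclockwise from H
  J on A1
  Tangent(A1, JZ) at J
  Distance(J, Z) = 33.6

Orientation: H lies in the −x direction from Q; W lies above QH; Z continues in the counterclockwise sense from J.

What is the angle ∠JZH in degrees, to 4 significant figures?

23.40°

Q is at the origin; Q and H share the same y with |QH| = 42.8 and H on the −x side, so H = (-42.80, 0.000). A1 meets QH tangentially, so WH is at right angles to QH, so W = H + (0, 10) = (-42.80, 10.00). On A1, H sits at bearing -90° from W; a 138° counterclockwise sweep puts J at bearing 48°, so J = W + 10.0·(cos 48°, sin 48°) = (-36.11, 17.43). A1 meets JZ tangentially, so WJ is at right angles to JZ, so JZ runs along (−sin 48°, cos 48°); with |JZ| = 33.6, Z = (-61.08, 39.91). Then cos ∠JZH = ZJ·ZH / (|ZJ||ZH|), giving 23.40°.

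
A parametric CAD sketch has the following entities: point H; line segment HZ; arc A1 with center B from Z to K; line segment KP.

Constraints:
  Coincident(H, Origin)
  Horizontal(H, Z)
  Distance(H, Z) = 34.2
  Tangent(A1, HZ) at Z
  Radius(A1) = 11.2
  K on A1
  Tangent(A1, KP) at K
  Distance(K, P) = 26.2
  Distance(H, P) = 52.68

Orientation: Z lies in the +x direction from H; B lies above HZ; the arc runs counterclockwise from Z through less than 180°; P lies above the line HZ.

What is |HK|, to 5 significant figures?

47.165

Checks: |BK| = 11.20 ✓; ∠(BK, KP) = 90.00° ✓; |KP| = 26.20 ✓; |HP| = 52.68 ✓.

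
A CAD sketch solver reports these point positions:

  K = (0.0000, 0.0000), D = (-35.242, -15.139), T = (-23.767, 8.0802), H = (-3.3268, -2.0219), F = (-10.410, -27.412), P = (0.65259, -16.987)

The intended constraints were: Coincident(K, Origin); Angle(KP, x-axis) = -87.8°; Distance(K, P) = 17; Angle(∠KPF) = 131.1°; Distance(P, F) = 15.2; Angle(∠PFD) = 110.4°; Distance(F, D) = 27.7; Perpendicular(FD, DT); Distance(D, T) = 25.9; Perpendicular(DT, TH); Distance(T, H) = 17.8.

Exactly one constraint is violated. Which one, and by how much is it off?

Distance(T, H) = 17.8 — off by 5.00.

K = (0.00, 0.00) ✓; KP at -87.80° ✓; |KP| = 17.00 ✓; ∠KPF = 131.1° ✓; |PF| = 15.20 ✓; ∠PFD = 110.4° ✓; |FD| = 27.70 ✓; ∠(FD, DT) = 90.00° ✓; |DT| = 25.90 ✓; ∠(DT, TH) = 90.00° ✓; |TH| = 22.80 ✗.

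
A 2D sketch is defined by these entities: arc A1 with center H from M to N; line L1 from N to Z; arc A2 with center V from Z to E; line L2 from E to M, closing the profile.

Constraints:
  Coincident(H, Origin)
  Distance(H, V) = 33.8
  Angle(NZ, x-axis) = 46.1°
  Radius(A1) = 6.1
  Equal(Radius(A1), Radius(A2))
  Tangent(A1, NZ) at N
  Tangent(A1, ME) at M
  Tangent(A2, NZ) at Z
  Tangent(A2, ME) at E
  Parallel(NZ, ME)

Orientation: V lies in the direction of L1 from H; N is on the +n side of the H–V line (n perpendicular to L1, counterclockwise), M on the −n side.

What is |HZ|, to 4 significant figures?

34.35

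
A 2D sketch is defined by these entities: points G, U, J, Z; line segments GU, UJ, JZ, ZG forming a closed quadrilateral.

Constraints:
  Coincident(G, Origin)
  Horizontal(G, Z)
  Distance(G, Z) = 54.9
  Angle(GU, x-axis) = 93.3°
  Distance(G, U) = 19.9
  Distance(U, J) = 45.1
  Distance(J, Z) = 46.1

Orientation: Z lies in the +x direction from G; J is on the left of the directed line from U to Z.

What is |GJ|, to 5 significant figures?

57.019

G is at the origin; GZ is horizontal with |GZ| = 54.9 and Z in +x, so Z = (54.9, 0). GU runs at 93.3° with |GU| = 19.9, so U = (-1.1455, 19.867). J is determined by |UJ| = 45.1 and |JZ| = 46.1 together: it lies at the intersection of circle(U, 45.1) and circle(Z, 46.1). With |UZ| = 59.463, the foot of the radical line on UZ is 28.964 from U and the perpendicular offset is √(45.1² − 28.964²) = 34.570. Taking the left-of-UZ solution: J = (37.705, 42.773).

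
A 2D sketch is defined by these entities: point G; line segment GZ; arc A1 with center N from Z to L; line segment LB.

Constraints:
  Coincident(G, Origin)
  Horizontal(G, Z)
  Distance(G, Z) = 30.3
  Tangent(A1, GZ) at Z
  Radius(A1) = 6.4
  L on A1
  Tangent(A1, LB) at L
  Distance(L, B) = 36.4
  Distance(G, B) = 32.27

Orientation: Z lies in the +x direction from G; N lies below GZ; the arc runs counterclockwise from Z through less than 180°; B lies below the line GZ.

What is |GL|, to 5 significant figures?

25.264

G is at the origin; G and Z share the same y with |GZ| = 30.3 and Z on the +x side, so Z = (30.300, 0.0000). Since A1 is tangent to GZ there, NZ ⟂ GZ, so N = Z + (0, -6.4) = (30.300, -6.4000). Since NL ⟂ LB (tangency), |NB| = √(6.4² + 36.4²) = 36.958 regardless of where L sits on A1. So B lies on both circle(G, 32.27) and circle(N, 36.958); the below-GZ intersection is B = (3.6988, -32.057). L is the foot of the tangent from B: L = (25.126, -2.6325).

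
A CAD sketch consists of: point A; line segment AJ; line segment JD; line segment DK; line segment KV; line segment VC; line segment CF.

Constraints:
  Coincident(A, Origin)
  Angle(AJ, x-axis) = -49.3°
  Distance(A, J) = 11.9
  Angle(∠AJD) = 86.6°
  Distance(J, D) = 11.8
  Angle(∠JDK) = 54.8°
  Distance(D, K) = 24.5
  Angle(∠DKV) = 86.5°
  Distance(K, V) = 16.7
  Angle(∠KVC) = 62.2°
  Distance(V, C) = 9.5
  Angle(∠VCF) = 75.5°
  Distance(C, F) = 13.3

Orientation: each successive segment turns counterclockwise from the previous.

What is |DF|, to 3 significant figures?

25.0

∠KVC = 62.2° gives VC at 20.6° from the x-axis; with |VC| = 9.5, C = (-1.04, -9.49). ∠VCF = 75.5° gives CF at 125° from the x-axis; with |CF| = 13.3, F = (-8.69, 1.39). Then |DF| = |F − D| = 25.0.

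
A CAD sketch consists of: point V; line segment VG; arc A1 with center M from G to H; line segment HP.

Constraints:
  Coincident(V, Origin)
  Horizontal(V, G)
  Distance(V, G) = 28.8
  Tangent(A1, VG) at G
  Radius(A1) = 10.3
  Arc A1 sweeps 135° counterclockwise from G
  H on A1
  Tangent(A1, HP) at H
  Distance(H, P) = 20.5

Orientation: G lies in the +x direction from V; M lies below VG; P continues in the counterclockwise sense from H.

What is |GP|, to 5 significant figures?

32.880

V is at the origin; V and G share the same y with |VG| = 28.8 and G on the +x side, so G = (28.800, 0.0000). The tangent condition forces MG to be normal to VG, so M = G + (0, -10.3) = (28.800, -10.300). On A1, G sits at bearing 90° from M; a 135° counterclockwise sweep puts H at bearing 225°, so H = M + 10.3·(cos 225°, sin 225°) = (21.517, -17.583). Since A1 is tangent to HP there, MH ⟂ HP, so HP runs along (−sin 225°, cos 225°); with |HP| = 20.5, P = (36.012, -32.079). Then |GP| = |P − G| = 32.880.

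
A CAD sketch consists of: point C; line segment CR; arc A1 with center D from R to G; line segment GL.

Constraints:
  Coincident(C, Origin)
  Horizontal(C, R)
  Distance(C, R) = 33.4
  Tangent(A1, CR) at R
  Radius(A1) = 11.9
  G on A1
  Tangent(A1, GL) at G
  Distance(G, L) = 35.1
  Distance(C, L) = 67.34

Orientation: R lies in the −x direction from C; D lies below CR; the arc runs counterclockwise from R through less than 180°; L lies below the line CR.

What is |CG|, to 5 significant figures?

46.325

C is at the origin; C and R share the same y with |CR| = 33.4 and R on the −x side, so R = (-33.400, 0.0000). A1 meets CR tangentially, so DR is at right angles to CR, so D = R + (0, -11.9) = (-33.400, -11.900). Since DG ⟂ GL (tangency), |DL| = √(11.9² + 35.1²) = 37.062 regardless of where G sits on A1. So L lies on both circle(C, 67.34) and circle(D, 37.062); the below-CR intersection is L = (-50.116, -44.979). G is the foot of the tangent from L: G = (-45.182, -10.227).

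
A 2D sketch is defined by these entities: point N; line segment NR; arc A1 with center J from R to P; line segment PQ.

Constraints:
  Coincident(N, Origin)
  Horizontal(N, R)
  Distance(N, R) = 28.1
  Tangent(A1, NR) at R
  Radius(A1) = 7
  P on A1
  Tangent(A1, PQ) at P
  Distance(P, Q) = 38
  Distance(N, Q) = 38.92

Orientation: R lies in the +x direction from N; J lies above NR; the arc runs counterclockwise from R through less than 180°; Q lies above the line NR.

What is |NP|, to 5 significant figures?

35.100

N is at the origin; N and R share the same y with |NR| = 28.1 and R on the +x side, so R = (28.100, 0.0000). A1 meets NR tangentially, so JR is at right angles to NR, so J = R + (0, 7) = (28.100, 7.0000). Since JP ⟂ PQ (tangency), |JQ| = √(7.0² + 38.0²) = 38.639 regardless of where P sits on A1. So Q lies on both circle(N, 38.92) and circle(J, 38.639); the above-NR intersection is Q = (5.7191, 38.498). P is the foot of the tangent from Q: P = (32.977, 12.021).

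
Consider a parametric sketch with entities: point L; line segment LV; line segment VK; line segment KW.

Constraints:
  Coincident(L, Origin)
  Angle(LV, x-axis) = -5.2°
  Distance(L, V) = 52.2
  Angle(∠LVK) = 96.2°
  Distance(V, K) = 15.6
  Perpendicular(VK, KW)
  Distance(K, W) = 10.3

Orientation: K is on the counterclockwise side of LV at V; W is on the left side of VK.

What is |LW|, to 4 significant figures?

46.70

∠LVK = 96.2°, so VK runs at -5.2° + (180° − 96.2°) = 78.60° from the x-axis; with |VK| = 15.6, K = V + 15.6·(cos 78.60°, sin 78.60°) = (55.07, 10.56). The perpendicularity gives KW at right angles to VK; with |KW| = 10.3 on the left of VK, W = K + 10.3·(-0.9803, 0.1977) = (44.97, 12.60). Then |LW| = |W − L| = 46.70.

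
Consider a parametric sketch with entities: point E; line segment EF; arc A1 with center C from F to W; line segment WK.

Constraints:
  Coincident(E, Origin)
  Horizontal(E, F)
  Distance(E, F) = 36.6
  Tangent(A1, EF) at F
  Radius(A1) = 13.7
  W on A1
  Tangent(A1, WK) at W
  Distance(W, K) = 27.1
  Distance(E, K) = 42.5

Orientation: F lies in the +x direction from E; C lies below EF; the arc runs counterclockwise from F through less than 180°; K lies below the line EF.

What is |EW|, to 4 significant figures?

25.77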